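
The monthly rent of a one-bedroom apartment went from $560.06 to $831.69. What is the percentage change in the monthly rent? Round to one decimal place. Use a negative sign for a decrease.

48.5%

Change: $831.69 − $560.06 = $271.63.
Relative to the original: $271.63 ÷ $560.06 ≈ 48.5%.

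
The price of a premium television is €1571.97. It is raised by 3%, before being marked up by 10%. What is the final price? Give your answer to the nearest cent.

€1781.04

Each change multiplies by a factor: 1.03 × 1.1 = 1.133.
€1571.97 × 1.133 = €1781.04201 ≈ €1781.04.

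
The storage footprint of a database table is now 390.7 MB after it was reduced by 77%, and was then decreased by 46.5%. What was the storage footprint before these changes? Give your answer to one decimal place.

3,175.1 MB

Undoing the 46.5% decrease: 390.7 ÷ 0.535 ≈ 730.280374.
Undoing the 77% decrease: 730.280374 ÷ 0.23 ≈ 3,175.1 MB.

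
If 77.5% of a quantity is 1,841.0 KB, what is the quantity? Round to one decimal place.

2,375.5 KB

1,841.0 KB ÷ 0.775 ≈ 2,375.5 KB.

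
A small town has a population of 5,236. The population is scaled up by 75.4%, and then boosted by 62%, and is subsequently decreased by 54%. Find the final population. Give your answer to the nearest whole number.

Each change multiplies by a factor: 1.754 × 1.62 × 0.46 = 1.3070808.
5,236 × 1.3070808 = 6843.8750688 ≈ 6,844.

6,844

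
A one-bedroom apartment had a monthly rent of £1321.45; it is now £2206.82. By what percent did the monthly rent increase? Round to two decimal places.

Change: £2206.82 − £1321.45 = £885.37.
Relative to the original: £885.37 ÷ £1321.45 ≈ 67.00%.
So the monthly rent increased by 67.00%.

67.00%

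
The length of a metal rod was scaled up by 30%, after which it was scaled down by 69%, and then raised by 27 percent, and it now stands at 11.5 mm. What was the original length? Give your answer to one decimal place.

Undoing the 27% increase: 11.5 ÷ 1.27 ≈ 9.055118.
Undoing the 69% decrease: 9.055118 ÷ 0.31 ≈ 29.210058.
Undoing the 30% increase: 29.210058 ÷ 1.3 ≈ 22.5 mm.

22.5 mm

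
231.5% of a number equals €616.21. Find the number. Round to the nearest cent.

€616.21 ÷ 2.315 ≈ €266.18.

€266.18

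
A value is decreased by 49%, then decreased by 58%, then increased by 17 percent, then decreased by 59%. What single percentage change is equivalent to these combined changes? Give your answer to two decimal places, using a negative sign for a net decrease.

-89.72%

A 49% decrease multiplies by 0.51.
Then a 58% decrease: 0.51 × 0.42 = 0.2142.
Then a 17% increase: 0.2142 × 1.17 = 0.250614.
Then a 59% decrease: 0.250614 × 0.41 = 0.10275174.
Overall factor 0.10275174, i.e. -89.72%.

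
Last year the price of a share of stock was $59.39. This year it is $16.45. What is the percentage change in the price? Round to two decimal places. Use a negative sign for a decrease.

Change: $16.45 − $59.39 = -$42.94.
Relative to the original: -$42.94 ÷ $59.39 ≈ -72.30%.

-72.30%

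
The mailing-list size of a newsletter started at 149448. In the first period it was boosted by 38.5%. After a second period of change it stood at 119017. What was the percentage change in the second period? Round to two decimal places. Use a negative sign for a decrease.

-42.50%

After the first period: 149448 × 1.385 = 206985.48.
Second-period multiplier: 119017 ÷ 206985.48 ≈ 0.575002.
That is a change of -42.50%.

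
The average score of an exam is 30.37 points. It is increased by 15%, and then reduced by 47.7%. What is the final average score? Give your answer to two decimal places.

Each change multiplies by a factor: 1.15 × 0.523 = 0.60145.
30.37 × 0.60145 = 18.2660365 ≈ 18.27.

18.27 points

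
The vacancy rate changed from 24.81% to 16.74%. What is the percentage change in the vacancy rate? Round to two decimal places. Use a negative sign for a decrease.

-32.53%

The change is 16.74 − 24.81 = -8.07 percentage points.
Relative to the original 24.81%, that is -8.07 ÷ 24.81 ≈ -32.53%.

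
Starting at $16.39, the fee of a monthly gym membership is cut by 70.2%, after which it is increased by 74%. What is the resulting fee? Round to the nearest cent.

Each change multiplies by a factor: 0.298 × 1.74 = 0.51852.
$16.39 × 0.51852 = $8.4985428 ≈ $8.50.

$8.50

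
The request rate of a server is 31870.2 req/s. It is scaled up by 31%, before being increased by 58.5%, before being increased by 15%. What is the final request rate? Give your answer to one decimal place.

76099.7 req/s

31% increase: 31870.2 × 1.31 = 41749.962.
58.5% increase: 41749.962 × 1.585 = 66173.68977.
Apply the 15% increase: 66173.68977 × 1.15 = 76099.7432355 ≈ 76099.7.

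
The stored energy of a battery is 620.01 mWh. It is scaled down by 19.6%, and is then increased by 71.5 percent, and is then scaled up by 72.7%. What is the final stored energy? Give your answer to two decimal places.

1476.42 mWh

After the 19.6% decrease: 620.01 × 0.804 = 498.48804.
After the 71.5% increase: 498.48804 × 1.715 = 854.9069886.
72.7% increase: 854.9069886 × 1.727 = 1476.4243693122 ≈ 1476.42.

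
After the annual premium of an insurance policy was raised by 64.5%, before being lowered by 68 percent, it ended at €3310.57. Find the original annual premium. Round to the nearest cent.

€6289.08

The overall multiplier applied was 1.645 × 0.32 = 0.5264.
So the original annual premium was €3310.57 ÷ 0.5264 ≈ €6289.08.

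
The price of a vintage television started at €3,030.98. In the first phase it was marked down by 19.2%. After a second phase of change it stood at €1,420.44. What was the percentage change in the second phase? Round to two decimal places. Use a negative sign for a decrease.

After the first phase: €3,030.98 × 0.808 = €2449.03184.
Second-phase multiplier: €1,420.44 ÷ €2449.03184 ≈ 0.580001.
That is a change of -42.00%.

-42.00%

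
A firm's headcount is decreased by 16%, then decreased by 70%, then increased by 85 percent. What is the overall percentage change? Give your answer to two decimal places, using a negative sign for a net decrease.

A 16% decrease multiplies by 0.84.
Then a 70% decrease: 0.84 × 0.3 = 0.252.
Then an 85% increase: 0.252 × 1.85 = 0.4662.
Overall factor 0.4662, i.e. -53.38%.

-53.38%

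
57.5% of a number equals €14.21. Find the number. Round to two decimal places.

€24.71

€14.21 ÷ 0.575 ≈ €24.71.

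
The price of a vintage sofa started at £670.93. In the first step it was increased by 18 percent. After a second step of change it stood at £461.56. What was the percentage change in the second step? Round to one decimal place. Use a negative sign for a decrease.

-41.7%

After the first step: £670.93 × 1.18 = £791.6974.
Second-step multiplier: £461.56 ÷ £791.6974 ≈ 0.583.
That is a change of -41.7%.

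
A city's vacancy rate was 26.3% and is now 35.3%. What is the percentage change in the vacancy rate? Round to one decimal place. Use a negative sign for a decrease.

The change is 35.3 − 26.3 = 9.0 percentage points.
Relative to the original 26.3%, that is 9.0 ÷ 26.3 ≈ 34.2%.

34.2%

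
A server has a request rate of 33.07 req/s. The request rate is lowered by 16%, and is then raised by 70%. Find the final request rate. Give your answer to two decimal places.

Each change multiplies by a factor: 0.84 × 1.7 = 1.428.
33.07 × 1.428 = 47.22396 ≈ 47.22.

47.22 req/s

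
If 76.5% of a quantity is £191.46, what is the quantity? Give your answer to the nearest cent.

£250.27

£191.46 ÷ 0.765 ≈ £250.27.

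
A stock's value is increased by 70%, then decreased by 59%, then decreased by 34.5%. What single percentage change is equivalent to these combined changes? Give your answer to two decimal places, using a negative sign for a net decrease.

A 70% increase multiplies by 1.7.
Then a 59% decrease: 1.7 × 0.41 = 0.697.
Then a 34.5% decrease: 0.697 × 0.655 = 0.456535.
Overall factor 0.456535, i.e. -54.35%.

-54.35%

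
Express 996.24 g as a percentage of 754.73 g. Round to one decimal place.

132.0%

996.24 g ÷ 754.73 g ≈ 132.0%.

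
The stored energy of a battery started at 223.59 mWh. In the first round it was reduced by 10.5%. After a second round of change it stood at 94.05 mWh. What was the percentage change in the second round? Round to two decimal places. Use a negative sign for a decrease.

After the first round: 223.59 × 0.895 = 200.11305.
Second-round multiplier: 94.05 ÷ 200.11305 ≈ 0.469984.
That is a change of -53.00%.

-53.00%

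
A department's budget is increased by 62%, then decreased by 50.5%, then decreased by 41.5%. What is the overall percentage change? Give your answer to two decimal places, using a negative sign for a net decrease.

The combined multiplier is 1.62 × 0.495 × 0.585 = 0.4691115.
That corresponds to a decrease of 53.09%.

-53.09%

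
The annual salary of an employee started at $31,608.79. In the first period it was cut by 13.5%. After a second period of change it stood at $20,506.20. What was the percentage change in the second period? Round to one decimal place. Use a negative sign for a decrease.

-25.0%

After the first period: $31,608.79 × 0.865 = $27341.60335.
Second-period multiplier: $20,506.20 ÷ $27341.60335 ≈ 0.75.
That is a change of -25.0%.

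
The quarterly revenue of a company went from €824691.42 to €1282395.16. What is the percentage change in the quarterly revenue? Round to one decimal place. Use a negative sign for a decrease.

Change: €1282395.16 − €824691.42 = €457703.74.
Relative to the original: €457703.74 ÷ €824691.42 ≈ 55.5%.

55.5%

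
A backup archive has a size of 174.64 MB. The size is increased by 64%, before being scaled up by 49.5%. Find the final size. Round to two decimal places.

64% increase: 174.64 × 1.64 = 286.4096.
Apply the 49.5% increase: 286.4096 × 1.495 = 428.182352 ≈ 428.18.

428.18 MB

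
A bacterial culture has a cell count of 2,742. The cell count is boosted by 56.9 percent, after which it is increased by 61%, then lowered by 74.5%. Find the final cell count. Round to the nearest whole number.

1,766

56.9% increase: 2,742 × 1.569 = 4302.198.
61% increase: 4302.198 × 1.61 = 6926.53878.
After the 74.5% decrease: 6926.53878 × 0.255 = 1766.2673889 ≈ 1,766.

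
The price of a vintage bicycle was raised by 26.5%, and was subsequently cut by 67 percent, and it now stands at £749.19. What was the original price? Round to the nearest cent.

£1,794.68

The overall multiplier applied was 1.265 × 0.33 = 0.41745.
So the original price was £749.19 ÷ 0.41745 ≈ £1,794.68.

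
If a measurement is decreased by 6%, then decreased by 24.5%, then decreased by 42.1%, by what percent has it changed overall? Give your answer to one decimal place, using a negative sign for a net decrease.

-58.9%

A 6% decrease multiplies by 0.94.
Then a 24.5% decrease: 0.94 × 0.755 = 0.7097.
Then a 42.1% decrease: 0.7097 × 0.579 = 0.4109163.
Overall factor 0.4109163, i.e. -58.9%.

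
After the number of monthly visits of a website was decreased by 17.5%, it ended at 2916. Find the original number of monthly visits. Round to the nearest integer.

3535

The overall multiplier applied was 0.825.
So the original number of monthly visits was 2916 ÷ 0.825 ≈ 3535.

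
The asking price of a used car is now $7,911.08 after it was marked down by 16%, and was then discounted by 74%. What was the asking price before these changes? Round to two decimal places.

$36,222.89

Undoing the 74% decrease: $7,911.08 ÷ 0.26 ≈ $30427.230769.
Undoing the 16% decrease: $30427.230769 ÷ 0.84 ≈ $36,222.89.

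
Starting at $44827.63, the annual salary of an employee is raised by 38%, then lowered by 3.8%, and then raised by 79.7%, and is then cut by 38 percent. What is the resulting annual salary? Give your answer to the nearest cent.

Each change multiplies by a factor: 1.38 × 0.962 × 1.797 × 0.62 = 1.4790876984.
$44827.63 × 1.4790876984 = $66303.996081426792 ≈ $66304.00.

$66304.00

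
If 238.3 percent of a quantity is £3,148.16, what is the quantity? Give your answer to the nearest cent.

£3,148.16 ÷ 2.383 ≈ £1,321.09.

£1,321.09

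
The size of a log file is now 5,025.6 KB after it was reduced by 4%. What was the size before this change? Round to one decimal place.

The overall multiplier applied was 0.96.
So the original size was 5,025.6 ÷ 0.96 = 5,235.0 KB.

5,235.0 KB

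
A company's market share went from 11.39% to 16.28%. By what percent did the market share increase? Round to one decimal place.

42.9%

The change is 16.28 − 11.39 = 4.89 percentage points.
Relative to the original 11.39%, that is 4.89 ÷ 11.39 ≈ 42.9%.
So the market share rose by 42.9%.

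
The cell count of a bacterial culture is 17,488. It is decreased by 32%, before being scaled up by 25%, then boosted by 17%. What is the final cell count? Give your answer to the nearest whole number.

Apply the 32% decrease: 17,488 × 0.68 = 11891.84.
After the 25% increase: 11891.84 × 1.25 = 14864.8.
Apply the 17% increase: 14864.8 × 1.17 = 17391.816 ≈ 17,392.

17,392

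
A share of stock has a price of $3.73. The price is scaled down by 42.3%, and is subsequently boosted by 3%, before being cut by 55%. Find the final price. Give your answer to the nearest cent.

$1.00

After the 42.3% decrease: $3.73 × 0.577 = $2.15221.
3% increase: $2.15221 × 1.03 = $2.2167763.
55% decrease: $2.2167763 × 0.45 = $0.997549335 ≈ $1.00.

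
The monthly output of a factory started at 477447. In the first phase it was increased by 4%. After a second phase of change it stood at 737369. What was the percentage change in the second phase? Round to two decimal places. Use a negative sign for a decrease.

48.50%

After the first phase: 477447 × 1.04 = 496544.88.
Second-phase multiplier: 737369 ÷ 496544.88 ≈ 1.485.
That is a change of 48.50%.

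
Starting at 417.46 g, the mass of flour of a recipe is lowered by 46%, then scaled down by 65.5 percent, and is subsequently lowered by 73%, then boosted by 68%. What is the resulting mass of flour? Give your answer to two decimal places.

After the 46% decrease: 417.46 × 0.54 = 225.4284.
After the 65.5% decrease: 225.4284 × 0.345 = 77.772798.
73% decrease: 77.772798 × 0.27 = 20.99865546.
After the 68% increase: 20.99865546 × 1.68 = 35.2777411728 ≈ 35.28.

35.28 g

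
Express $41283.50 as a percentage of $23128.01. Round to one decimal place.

$41283.50 ÷ $23128.01 ≈ 178.5%.

178.5%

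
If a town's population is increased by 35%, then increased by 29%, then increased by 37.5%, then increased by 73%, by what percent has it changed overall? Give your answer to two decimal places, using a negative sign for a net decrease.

The combined multiplier is 1.35 × 1.29 × 1.375 × 1.73 = 4.142593125.
That corresponds to an increase of 314.26%.

314.26%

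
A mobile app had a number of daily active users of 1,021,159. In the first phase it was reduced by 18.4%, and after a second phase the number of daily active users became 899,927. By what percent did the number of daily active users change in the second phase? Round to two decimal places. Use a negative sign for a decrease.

After the first phase: 1,021,159 × 0.816 = 833265.744.
Second-phase multiplier: 899,927 ÷ 833265.744 ≈ 1.08.
That is a change of 8.00%.

8.00%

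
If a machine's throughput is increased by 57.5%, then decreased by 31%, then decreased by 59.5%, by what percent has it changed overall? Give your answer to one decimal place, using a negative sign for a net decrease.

A 57.5% increase multiplies by 1.575.
Then a 31% decrease: 1.575 × 0.69 = 1.08675.
Then a 59.5% decrease: 1.08675 × 0.405 = 0.44013375.
Overall factor 0.44013375, i.e. -56.0%.

-56.0%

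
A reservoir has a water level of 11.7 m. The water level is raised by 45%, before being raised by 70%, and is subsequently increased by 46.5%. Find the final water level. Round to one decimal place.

Each change multiplies by a factor: 1.45 × 1.7 × 1.465 = 3.611225.
11.7 × 3.611225 = 42.2513325 ≈ 42.3.

42.3 m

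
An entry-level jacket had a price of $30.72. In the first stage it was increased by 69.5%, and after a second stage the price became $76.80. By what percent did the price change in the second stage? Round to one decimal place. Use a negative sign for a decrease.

47.5%

After the first stage: $30.72 × 1.695 = $52.0704.
Second-stage multiplier: $76.80 ÷ $52.0704 ≈ 1.47493.
That is a change of 47.5%.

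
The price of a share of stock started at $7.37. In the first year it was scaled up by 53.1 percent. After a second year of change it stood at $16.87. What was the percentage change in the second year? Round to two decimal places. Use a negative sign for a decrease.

After the first year: $7.37 × 1.531 = $11.28347.
Second-year multiplier: $16.87 ÷ $11.28347 ≈ 1.495107.
That is a change of 49.51%.

49.51%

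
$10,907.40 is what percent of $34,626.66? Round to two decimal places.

$10,907.40 ÷ $34,626.66 ≈ 31.50%.

31.50%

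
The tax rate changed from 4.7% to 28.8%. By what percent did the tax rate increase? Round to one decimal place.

The change is 28.8 − 4.7 = 24.1 percentage points.
Relative to the original 4.7%, that is 24.1 ÷ 4.7 ≈ 512.8%.
So the tax rate rose by 512.8%.

512.8%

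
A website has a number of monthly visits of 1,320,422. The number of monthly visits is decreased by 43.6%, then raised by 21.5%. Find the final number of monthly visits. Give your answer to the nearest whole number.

After the 43.6% decrease: 1,320,422 × 0.564 = 744718.008.
After the 21.5% increase: 744718.008 × 1.215 = 904832.37972 ≈ 904,832.

904,832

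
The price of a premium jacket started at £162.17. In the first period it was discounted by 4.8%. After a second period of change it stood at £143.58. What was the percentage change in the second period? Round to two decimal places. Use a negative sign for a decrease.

After the first period: £162.17 × 0.952 = £154.38584.
Second-period multiplier: £143.58 ÷ £154.38584 ≈ 0.930008.
That is a change of -7.00%.

-7.00%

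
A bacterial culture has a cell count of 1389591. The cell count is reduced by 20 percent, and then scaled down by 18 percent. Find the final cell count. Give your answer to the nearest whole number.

911572

Each change multiplies by a factor: 0.8 × 0.82 = 0.656.
1389591 × 0.656 = 911571.696 ≈ 911572.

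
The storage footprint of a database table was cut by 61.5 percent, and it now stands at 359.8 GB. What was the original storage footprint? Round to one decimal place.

934.5 GB

The overall multiplier applied was 0.385.
So the original storage footprint was 359.8 ÷ 0.385 ≈ 934.5 GB.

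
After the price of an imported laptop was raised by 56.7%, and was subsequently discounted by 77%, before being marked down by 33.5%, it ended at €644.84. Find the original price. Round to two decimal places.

Undoing the 33.5% decrease: €644.84 ÷ 0.665 ≈ €969.684211.
Undoing the 77% decrease: €969.684211 ÷ 0.23 ≈ €4216.018309.
Undoing the 56.7% increase: €4216.018309 ÷ 1.567 ≈ €2690.50.

€2690.50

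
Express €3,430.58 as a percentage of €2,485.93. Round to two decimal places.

€3,430.58 ÷ €2,485.93 ≈ 138.00%.

138.00%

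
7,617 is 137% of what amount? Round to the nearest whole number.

5,560

7,617 ÷ 1.37 ≈ 5,560.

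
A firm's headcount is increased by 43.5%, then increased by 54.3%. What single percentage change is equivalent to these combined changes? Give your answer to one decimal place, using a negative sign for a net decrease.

121.4%

A 43.5% increase multiplies by 1.435.
Then a 54.3% increase: 1.435 × 1.543 = 2.214205.
Overall factor 2.214205, i.e. 121.4%.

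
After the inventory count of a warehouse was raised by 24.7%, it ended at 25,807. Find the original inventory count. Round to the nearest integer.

20,695

The overall multiplier applied was 1.247.
So the original inventory count was 25,807 ÷ 1.247 ≈ 20,695.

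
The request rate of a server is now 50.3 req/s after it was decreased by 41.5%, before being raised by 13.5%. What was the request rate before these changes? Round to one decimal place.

The overall multiplier applied was 0.585 × 1.135 = 0.663975.
So the original request rate was 50.3 ÷ 0.663975 ≈ 75.8 req/s.

75.8 req/s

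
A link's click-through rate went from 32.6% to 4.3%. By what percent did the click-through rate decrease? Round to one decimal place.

86.8%

The change is 4.3 − 32.6 = -28.3 percentage points.
Relative to the original 32.6%, that is -28.3 ÷ 32.6 ≈ -86.8%.
So the click-through rate fell by 86.8%.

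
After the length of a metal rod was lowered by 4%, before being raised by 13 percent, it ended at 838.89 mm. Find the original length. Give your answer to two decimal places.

The overall multiplier applied was 0.96 × 1.13 = 1.0848.
So the original length was 838.89 ÷ 1.0848 ≈ 773.31 mm.

773.31 mm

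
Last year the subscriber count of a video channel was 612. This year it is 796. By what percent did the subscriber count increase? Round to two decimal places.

Change: 796 − 612 = 184.
Relative to the original: 184 ÷ 612 ≈ 30.07%.
So the subscriber count increased by 30.07%.

30.07%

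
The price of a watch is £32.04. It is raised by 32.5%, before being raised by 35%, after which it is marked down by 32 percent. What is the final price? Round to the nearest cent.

£38.97

Each change multiplies by a factor: 1.325 × 1.35 × 0.68 = 1.21635.
£32.04 × 1.21635 = £38.971854 ≈ £38.97.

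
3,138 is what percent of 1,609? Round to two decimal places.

3,138 ÷ 1,609 ≈ 195.03%.

195.03%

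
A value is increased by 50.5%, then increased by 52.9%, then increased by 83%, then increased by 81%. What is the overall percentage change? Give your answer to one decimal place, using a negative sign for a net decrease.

The combined multiplier is 1.505 × 1.529 × 1.83 × 1.81 = 7.6220825835.
That corresponds to an increase of 662.2%.

662.2%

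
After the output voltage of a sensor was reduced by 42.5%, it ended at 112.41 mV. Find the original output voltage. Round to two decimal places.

The overall multiplier applied was 0.575.
So the original output voltage was 112.41 ÷ 0.575 ≈ 195.50 mV.

195.50 mV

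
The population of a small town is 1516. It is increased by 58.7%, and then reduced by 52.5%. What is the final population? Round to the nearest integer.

58.7% increase: 1516 × 1.587 = 2405.892.
After the 52.5% decrease: 2405.892 × 0.475 = 1142.7987 ≈ 1143.

1143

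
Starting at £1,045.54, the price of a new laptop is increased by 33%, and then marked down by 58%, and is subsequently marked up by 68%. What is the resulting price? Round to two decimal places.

£981.18

Each change multiplies by a factor: 1.33 × 0.42 × 1.68 = 0.938448.
£1,045.54 × 0.938448 = £981.18492192 ≈ £981.18.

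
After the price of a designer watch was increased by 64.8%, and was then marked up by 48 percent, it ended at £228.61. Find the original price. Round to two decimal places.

Undoing the 48% increase: £228.61 ÷ 1.48 ≈ £154.466216.
Undoing the 64.8% increase: £154.466216 ÷ 1.648 ≈ £93.73.

£93.73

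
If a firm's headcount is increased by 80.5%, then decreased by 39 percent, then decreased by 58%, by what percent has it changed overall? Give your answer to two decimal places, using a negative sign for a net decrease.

The combined multiplier is 1.805 × 0.61 × 0.42 = 0.462441.
That corresponds to a decrease of 53.76%.

-53.76%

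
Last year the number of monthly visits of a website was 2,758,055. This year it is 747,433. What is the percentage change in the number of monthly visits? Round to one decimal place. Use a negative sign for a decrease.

Change: 747,433 − 2,758,055 = -2,010,622.
Relative to the original: -2,010,622 ÷ 2,758,055 ≈ -72.9%.

-72.9%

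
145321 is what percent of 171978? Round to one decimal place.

145321 ÷ 171978 ≈ 84.5%.

84.5%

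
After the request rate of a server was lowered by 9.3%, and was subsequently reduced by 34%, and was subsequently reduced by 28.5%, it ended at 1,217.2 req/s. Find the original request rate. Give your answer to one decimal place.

Undoing the 28.5% decrease: 1,217.2 ÷ 0.715 ≈ 1702.377622.
Undoing the 34% decrease: 1702.377622 ÷ 0.66 ≈ 2579.360033.
Undoing the 9.3% decrease: 2579.360033 ÷ 0.907 ≈ 2,843.8 req/s.

2,843.8 req/s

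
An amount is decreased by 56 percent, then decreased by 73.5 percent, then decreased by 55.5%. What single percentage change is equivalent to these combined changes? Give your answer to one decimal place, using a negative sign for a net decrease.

The combined multiplier is 0.44 × 0.265 × 0.445 = 0.051887.
That corresponds to a decrease of 94.8%.

-94.8%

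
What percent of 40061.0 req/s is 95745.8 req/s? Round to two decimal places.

239.00%

95745.8 req/s ÷ 40061.0 req/s ≈ 239.00%.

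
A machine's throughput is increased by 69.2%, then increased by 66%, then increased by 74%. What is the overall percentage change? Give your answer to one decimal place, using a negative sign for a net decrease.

388.7%

A 69.2% increase multiplies by 1.692.
Then a 66% increase: 1.692 × 1.66 = 2.80872.
Then a 74% increase: 2.80872 × 1.74 = 4.8871728.
Overall factor 4.8871728, i.e. 388.7%.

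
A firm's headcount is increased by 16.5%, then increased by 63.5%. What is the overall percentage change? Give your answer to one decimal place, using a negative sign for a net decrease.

90.5%

A 16.5% increase multiplies by 1.165.
Then a 63.5% increase: 1.165 × 1.635 = 1.904775.
Overall factor 1.904775, i.e. 90.5%.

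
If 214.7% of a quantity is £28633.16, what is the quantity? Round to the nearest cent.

£13336.36

£28633.16 ÷ 2.147 ≈ £13336.36.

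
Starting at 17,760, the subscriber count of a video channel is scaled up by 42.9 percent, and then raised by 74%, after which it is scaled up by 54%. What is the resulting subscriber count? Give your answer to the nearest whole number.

After the 42.9% increase: 17,760 × 1.429 = 25379.04.
After the 74% increase: 25379.04 × 1.74 = 44159.5296.
54% increase: 44159.5296 × 1.54 = 68005.675584 ≈ 68,006.

68,006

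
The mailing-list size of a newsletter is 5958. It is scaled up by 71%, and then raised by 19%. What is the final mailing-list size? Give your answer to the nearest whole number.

12124

Apply the 71% increase: 5958 × 1.71 = 10188.18.
Apply the 19% increase: 10188.18 × 1.19 = 12123.9342 ≈ 12124.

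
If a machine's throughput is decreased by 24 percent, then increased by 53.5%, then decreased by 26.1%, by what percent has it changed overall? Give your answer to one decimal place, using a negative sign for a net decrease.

-13.8%

The combined multiplier is 0.76 × 1.535 × 0.739 = 0.8621174.
That corresponds to a decrease of 13.8%.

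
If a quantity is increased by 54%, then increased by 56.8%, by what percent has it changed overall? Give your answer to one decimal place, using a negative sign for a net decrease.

141.5%

A 54% increase multiplies by 1.54.
Then a 56.8% increase: 1.54 × 1.568 = 2.41472.
Overall factor 2.41472, i.e. 141.5%.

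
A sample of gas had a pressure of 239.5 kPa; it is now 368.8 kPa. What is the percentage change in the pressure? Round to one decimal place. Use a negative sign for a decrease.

54.0%

Change: 368.8 − 239.5 = 129.3.
Relative to the original: 129.3 ÷ 239.5 ≈ 54.0%.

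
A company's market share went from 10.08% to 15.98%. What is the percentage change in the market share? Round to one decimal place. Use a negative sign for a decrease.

58.5%

The change is 15.98 − 10.08 = 5.90 percentage points.
Relative to the original 10.08%, that is 5.90 ÷ 10.08 ≈ 58.5%.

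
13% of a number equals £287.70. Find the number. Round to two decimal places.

£2213.08

£287.70 ÷ 0.13 ≈ £2213.08.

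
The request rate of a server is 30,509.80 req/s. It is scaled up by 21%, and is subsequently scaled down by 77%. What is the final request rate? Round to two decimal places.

Each change multiplies by a factor: 1.21 × 0.23 = 0.2783.
30,509.80 × 0.2783 = 8490.87734 ≈ 8,490.88.

8,490.88 req/s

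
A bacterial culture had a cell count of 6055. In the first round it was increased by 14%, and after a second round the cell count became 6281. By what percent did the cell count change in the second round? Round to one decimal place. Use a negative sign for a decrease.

After the first round: 6055 × 1.14 = 6902.7.
Second-round multiplier: 6281 ÷ 6902.7 ≈ 0.90993.
That is a change of -9.0%.

-9.0%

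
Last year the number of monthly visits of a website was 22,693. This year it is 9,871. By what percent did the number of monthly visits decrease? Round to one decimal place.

Change: 9,871 − 22,693 = -12,822.
Relative to the original: -12,822 ÷ 22,693 ≈ -56.5%.
So the number of monthly visits decreased by 56.5%.

56.5%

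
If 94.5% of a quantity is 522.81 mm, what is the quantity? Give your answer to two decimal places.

553.24 mm

522.81 mm ÷ 0.945 ≈ 553.24 mm.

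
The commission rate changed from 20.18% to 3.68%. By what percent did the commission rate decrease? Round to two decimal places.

The change is 3.68 − 20.18 = -16.50 percentage points.
Relative to the original 20.18%, that is -16.50 ÷ 20.18 ≈ -81.76%.
So the commission rate fell by 81.76%.

81.76%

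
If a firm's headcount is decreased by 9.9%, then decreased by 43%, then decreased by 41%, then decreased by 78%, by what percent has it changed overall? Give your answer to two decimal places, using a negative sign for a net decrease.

-93.33%

The combined multiplier is 0.901 × 0.57 × 0.59 × 0.22 = 0.066661386.
That corresponds to a decrease of 93.33%.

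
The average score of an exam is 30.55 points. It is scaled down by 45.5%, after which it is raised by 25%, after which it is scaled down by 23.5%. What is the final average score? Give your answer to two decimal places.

15.92 points

Apply the 45.5% decrease: 30.55 × 0.545 = 16.64975.
After the 25% increase: 16.64975 × 1.25 = 20.8121875.
Apply the 23.5% decrease: 20.8121875 × 0.765 = 15.9213234375 ≈ 15.92.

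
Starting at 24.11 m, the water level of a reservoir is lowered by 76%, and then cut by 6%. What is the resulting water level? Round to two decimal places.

5.44 m

Each change multiplies by a factor: 0.24 × 0.94 = 0.2256.
24.11 × 0.2256 = 5.439216 ≈ 5.44.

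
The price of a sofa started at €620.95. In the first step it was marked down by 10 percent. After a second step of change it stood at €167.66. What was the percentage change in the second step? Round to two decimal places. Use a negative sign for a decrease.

After the first step: €620.95 × 0.9 = €558.855.
Second-step multiplier: €167.66 ÷ €558.855 ≈ 0.300006.
That is a change of -70.00%.

-70.00%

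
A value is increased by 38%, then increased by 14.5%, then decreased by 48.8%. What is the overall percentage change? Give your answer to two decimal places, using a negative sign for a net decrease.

-19.10%

The combined multiplier is 1.38 × 1.145 × 0.512 = 0.8090112.
That corresponds to a decrease of 19.10%.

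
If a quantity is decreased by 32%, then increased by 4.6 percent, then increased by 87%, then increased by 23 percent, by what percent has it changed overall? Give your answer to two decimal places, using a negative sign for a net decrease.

63.60%

The combined multiplier is 0.68 × 1.046 × 1.87 × 1.23 = 1.636015128.
That corresponds to an increase of 63.60%.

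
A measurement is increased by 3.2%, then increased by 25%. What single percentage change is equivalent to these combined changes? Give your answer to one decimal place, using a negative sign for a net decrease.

29.0%

A 3.2% increase multiplies by 1.032.
Then a 25% increase: 1.032 × 1.25 = 1.29.
Overall factor 1.29, i.e. 29.0%.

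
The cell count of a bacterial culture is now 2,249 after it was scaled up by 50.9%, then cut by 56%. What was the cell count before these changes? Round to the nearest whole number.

3,387

The overall multiplier applied was 1.509 × 0.44 = 0.66396.
So the original cell count was 2,249 ÷ 0.66396 ≈ 3,387.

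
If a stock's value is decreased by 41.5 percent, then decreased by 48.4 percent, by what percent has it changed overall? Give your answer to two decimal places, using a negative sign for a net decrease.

-69.81%

The combined multiplier is 0.585 × 0.516 = 0.30186.
That corresponds to a decrease of 69.81%.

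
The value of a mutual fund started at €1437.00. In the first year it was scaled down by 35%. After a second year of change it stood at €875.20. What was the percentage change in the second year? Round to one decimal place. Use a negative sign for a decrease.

-6.3%

After the first year: €1437.00 × 0.65 = €934.05.
Second-year multiplier: €875.20 ÷ €934.05 ≈ 0.93699.
That is a change of -6.3%.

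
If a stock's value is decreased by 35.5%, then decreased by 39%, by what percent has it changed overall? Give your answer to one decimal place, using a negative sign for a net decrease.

The combined multiplier is 0.645 × 0.61 = 0.39345.
That corresponds to a decrease of 60.7%.

-60.7%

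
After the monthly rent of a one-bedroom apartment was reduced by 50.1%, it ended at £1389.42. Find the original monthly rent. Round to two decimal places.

The overall multiplier applied was 0.499.
So the original monthly rent was £1389.42 ÷ 0.499 ≈ £2784.41.

£2784.41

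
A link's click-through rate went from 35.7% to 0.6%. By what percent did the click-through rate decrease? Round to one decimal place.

98.3%

The change is 0.6 − 35.7 = -35.1 percentage points.
Relative to the original 35.7%, that is -35.1 ÷ 35.7 ≈ -98.3%.
So the click-through rate fell by 98.3%.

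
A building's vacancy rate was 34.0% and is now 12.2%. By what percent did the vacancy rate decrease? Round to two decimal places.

64.12%

The change is 12.2 − 34.0 = -21.8 percentage points.
Relative to the original 34.0%, that is -21.8 ÷ 34.0 ≈ -64.12%.
So the vacancy rate fell by 64.12%.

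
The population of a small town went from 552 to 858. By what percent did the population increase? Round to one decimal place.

55.4%

Change: 858 − 552 = 306.
Relative to the original: 306 ÷ 552 ≈ 55.4%.
So the population increased by 55.4%.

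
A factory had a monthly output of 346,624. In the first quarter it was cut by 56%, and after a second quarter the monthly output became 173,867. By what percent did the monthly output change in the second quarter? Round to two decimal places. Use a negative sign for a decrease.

After the first quarter: 346,624 × 0.44 = 152514.56.
Second-quarter multiplier: 173,867 ÷ 152514.56 ≈ 1.140003.
That is a change of 14.00%.

14.00%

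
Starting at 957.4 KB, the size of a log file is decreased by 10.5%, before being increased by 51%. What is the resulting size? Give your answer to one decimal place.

1293.9 KB

Each change multiplies by a factor: 0.895 × 1.51 = 1.35145.
957.4 × 1.35145 = 1293.87823 ≈ 1293.9.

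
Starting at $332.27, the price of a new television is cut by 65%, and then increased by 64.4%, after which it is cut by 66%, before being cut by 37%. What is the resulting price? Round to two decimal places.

$40.95

Each change multiplies by a factor: 0.35 × 1.644 × 0.34 × 0.63 = 0.12325068.
$332.27 × 0.12325068 = $40.9525034436 ≈ $40.95.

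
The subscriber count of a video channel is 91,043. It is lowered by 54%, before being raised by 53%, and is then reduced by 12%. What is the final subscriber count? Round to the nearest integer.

56,387

Apply the 54% decrease: 91,043 × 0.46 = 41879.78.
53% increase: 41879.78 × 1.53 = 64076.0634.
After the 12% decrease: 64076.0634 × 0.88 = 56386.935792 ≈ 56,387.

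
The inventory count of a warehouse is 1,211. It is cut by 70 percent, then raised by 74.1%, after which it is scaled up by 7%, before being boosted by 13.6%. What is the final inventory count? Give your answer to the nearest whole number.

Each change multiplies by a factor: 0.3 × 1.741 × 1.07 × 1.136 = 0.634866096.
1,211 × 0.634866096 = 768.822842256 ≈ 769.

769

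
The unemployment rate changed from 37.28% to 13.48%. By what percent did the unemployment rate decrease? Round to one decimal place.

63.8%

The change is 13.48 − 37.28 = -23.80 percentage points.
Relative to the original 37.28%, that is -23.80 ÷ 37.28 ≈ -63.8%.
So the unemployment rate fell by 63.8%.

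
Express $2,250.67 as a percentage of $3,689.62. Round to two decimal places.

61.00%

$2,250.67 ÷ $3,689.62 ≈ 61.00%.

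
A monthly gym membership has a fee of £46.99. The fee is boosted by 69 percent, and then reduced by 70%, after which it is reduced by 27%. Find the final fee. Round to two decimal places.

Each change multiplies by a factor: 1.69 × 0.3 × 0.73 = 0.37011.
£46.99 × 0.37011 = £17.3914689 ≈ £17.39.

£17.39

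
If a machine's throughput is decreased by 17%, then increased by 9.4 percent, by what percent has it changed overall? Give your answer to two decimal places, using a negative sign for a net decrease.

A 17% decrease multiplies by 0.83.
Then a 9.4% increase: 0.83 × 1.094 = 0.90802.
Overall factor 0.90802, i.e. -9.20%.

-9.20%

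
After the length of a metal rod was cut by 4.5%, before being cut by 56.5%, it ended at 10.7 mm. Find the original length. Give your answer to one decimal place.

25.8 mm

Undoing the 56.5% decrease: 10.7 ÷ 0.435 ≈ 24.597701.
Undoing the 4.5% decrease: 24.597701 ÷ 0.955 ≈ 25.8 mm.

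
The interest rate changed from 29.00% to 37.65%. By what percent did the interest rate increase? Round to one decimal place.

The change is 37.65 − 29.00 = 8.65 percentage points.
Relative to the original 29.00%, that is 8.65 ÷ 29.00 ≈ 29.8%.
So the interest rate rose by 29.8%.

29.8%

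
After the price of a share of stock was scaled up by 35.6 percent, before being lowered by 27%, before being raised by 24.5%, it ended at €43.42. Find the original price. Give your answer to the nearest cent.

The overall multiplier applied was 1.356 × 0.73 × 1.245 = 1.2324006.
So the original price was €43.42 ÷ 1.2324006 ≈ €35.23.

€35.23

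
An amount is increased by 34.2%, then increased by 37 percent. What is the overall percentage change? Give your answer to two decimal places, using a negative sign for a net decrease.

A 34.2% increase multiplies by 1.342.
Then a 37% increase: 1.342 × 1.37 = 1.83854.
Overall factor 1.83854, i.e. 83.85%.

83.85%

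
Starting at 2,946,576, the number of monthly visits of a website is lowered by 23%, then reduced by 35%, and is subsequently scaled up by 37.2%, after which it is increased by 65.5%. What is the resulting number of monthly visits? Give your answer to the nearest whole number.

3,348,681

23% decrease: 2,946,576 × 0.77 = 2268863.52.
35% decrease: 2268863.52 × 0.65 = 1474761.288.
After the 37.2% increase: 1474761.288 × 1.372 = 2023372.487136.
Apply the 65.5% increase: 2023372.487136 × 1.655 = 3348681.46621008 ≈ 3,348,681.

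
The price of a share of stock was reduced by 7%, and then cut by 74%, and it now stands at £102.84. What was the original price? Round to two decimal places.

The overall multiplier applied was 0.93 × 0.26 = 0.2418.
So the original price was £102.84 ÷ 0.2418 ≈ £425.31.

£425.31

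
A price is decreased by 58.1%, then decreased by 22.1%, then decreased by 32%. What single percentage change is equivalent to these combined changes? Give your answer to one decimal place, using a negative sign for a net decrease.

The combined multiplier is 0.419 × 0.779 × 0.68 = 0.22195268.
That corresponds to a decrease of 77.8%.

-77.8%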